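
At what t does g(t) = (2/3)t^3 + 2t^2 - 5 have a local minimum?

Critical points: g'(t) = 2t^2 + 4t vanishes at t = -2, 0.
Since g''(t) = 4t + 4, we get g''(-2) = -4 < 0 ⇒ local maximum; g''(0) = 4 > 0 ⇒ local minimum.
The local minimum is g(0) = -5.

0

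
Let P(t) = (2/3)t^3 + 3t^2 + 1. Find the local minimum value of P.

P'(t) = 2t^2 + 6t. Setting P'(t) = 0 gives t ∈ {-3, 0}.
Since P''(t) = 4t + 6, we get P''(-3) = -6 < 0 ⇒ local maximum; P''(0) = 6 > 0 ⇒ local minimum.
The local minimum is P(0) = 1.

1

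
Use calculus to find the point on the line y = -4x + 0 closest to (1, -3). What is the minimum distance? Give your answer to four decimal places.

Minimize D(x)^2 = (x - 1)^2 + (-4x + 3)^2.
d/dx[D^2] = 2(x - 1) + 2·(-4)·(-4x + 3) = 0 ⇒ x = 13/17.
Then y = -52/17 and the distance is √(1/17) ≈ 0.2425.

0.2425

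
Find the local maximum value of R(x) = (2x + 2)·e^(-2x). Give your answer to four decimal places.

2.7183

Differentiating with the product rule gives R'(x) = (-4x - 2)·e^(-2x). Since e^(-2x) > 0, the only critical point is x = -1/2.
R''(-1/2) has the same sign as -4 < 0, so this is a local maximum.
R(-1/2) = (1)·e^(1) ≈ 2.7183.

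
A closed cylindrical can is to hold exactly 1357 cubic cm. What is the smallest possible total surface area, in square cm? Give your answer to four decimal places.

With radius r and height h, πr²h = 1357 so h = 1357/(πr²), and S(r) = 2πr² + 2πrh = 2πr² + 2·1357/r.
S'(r) = 4πr − 2·1357/r² = 0 ⇒ r³ = 1357/(2π), so r ≈ 5.9998 and h = 2r ≈ 11.9995.
S''(r) = 4π + 4·1357/r³ > 0, so this is the minimum; S ≈ 678.5280.

678.5280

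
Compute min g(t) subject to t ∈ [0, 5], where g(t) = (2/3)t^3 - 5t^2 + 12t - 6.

-6

Differentiating, g'(t) = 2t^2 - 10t + 12; which vanishes at t = 2 and t = 3.
Candidates: g(0) = -6, g(2) = 10/3, g(3) = 3, g(5) = 37/3.
Hence the absolute minimum is -6 at t = 0.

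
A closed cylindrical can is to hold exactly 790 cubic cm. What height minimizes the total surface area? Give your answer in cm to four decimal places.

With radius r and height h, πr²h = 790 so h = 790/(πr²), and S(r) = 2πr² + 2πrh = 2πr² + 2·790/r.
S'(r) = 4πr − 2·790/r² = 0 ⇒ r³ = 790/(2π), so r ≈ 5.0097 and h = 2r ≈ 10.0195.
S''(r) = 4π + 4·790/r³ > 0, so this is the minimum; S ≈ 473.0778.

10.0195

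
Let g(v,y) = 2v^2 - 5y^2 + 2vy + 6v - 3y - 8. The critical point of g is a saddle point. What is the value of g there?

-239/22

∂g/∂v = 4v + 2y + 6 = 0 and ∂g/∂y = 2v - 10y - 3 = 0, so (v, y) = (-27/22, -6/11).
The Hessian has g_{vv} = 4, g_{yy} = -10, g_{vy} = 2, giving D = -44 < 0, so the point is a saddle point.
g(-27/22, -6/11) = -239/22.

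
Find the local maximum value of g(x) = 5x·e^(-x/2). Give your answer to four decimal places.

3.6788

Differentiating with the product rule gives g'(x) = (-(5/2)x + 5)·e^(-x/2). Since e^(-x/2) > 0, the only critical point is x = 2.
g''(2) has the same sign as -5/2 < 0, so this is a local maximum.
g(2) = (10)·e^(-1) ≈ 3.6788.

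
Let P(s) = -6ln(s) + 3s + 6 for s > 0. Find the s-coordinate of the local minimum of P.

2

P'(s) = -6/s + 3 = 0 gives s = 2.
P''(s) = 6/s², which is positive for s > 0, so this is a local minimum.
P(2) = -6·ln(2) + 6 + 6 ≈ 7.8411.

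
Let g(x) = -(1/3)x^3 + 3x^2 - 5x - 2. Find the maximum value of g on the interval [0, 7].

19/3

The derivative is -x^2 + 6x - 5, which vanishes at x = 1 and x = 5.
Compare values at every candidate in [0, 7]: g(0) = -2, g(1) = -13/3, g(5) = 19/3, g(7) = -13/3.
So the maximum is g(5) = 19/3.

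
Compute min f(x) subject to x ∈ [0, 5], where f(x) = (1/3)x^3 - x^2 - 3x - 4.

f'(x) = x^2 - 2x - 3, whose only zero in [0, 5] is x = 3.
Candidates: f(0) = -4; f(3) = -13; f(5) = -7/3.
Hence the absolute minimum is -13 at x = 3.

-13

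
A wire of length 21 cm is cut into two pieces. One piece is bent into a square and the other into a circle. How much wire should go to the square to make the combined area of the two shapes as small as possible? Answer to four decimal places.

11.7621

Let x be the length used for the square. Square side x/4; circle radius (21−x)/(2π).
A(x) = (x/4)² + π·((21−x)/(2π))² = x²/16 + (21−x)²/(4π) for 0 ≤ x ≤ 21. A'(x) = x/8 − (21−x)/(2π) = 0 gives x = 4·21/(π+4) ≈ 11.7621.
A'' = 1/8 + 1/(2π) > 0, so this gives the minimum combined area; x ≈ 11.7621 cm to the square.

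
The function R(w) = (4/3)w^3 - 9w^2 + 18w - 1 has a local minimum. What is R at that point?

R'(w) = 4w^2 - 18w + 18. Setting R'(w) = 0 gives w ∈ {3/2, 3}.
R''(w) = 8w - 18. R''(3/2) = -6 < 0 ⇒ local maximum; R''(3) = 6 > 0 ⇒ local minimum.
So the local minimum value is R(3) = 8.

8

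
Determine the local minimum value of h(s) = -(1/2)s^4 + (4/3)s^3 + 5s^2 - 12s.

h'(s) = -2s^3 + 4s^2 + 10s - 12. Setting h'(s) = 0 gives s ∈ {-2, 1, 3}.
h''(s) = -6s^2 + 8s + 10. h''(-2) = -30 < 0 ⇒ local maximum; h''(1) = 12 > 0 ⇒ local minimum; h''(3) = -20 < 0 ⇒ local maximum.
The local minimum is h(1) = -37/6.

-37/6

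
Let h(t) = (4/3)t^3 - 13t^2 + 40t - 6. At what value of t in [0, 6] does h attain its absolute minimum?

The derivative is 4t^2 - 26t + 40, which vanishes at t = 5/2 and t = 4.
Compare values at every candidate in [0, 6]: h(0) = -6,  h(5/2) = 403/12,  h(4) = 94/3,  h(6) = 54.
The minimum over the interval is -6, attained at t = 0.

0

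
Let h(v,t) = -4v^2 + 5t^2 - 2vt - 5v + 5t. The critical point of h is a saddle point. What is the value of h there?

∂h/∂v = -8v - 2t - 5 = 0 and ∂h/∂t = -2v + 10t + 5 = 0, so (v, t) = (-10/21, -25/42).
The Hessian has h_{vv} = -8, h_{tt} = 10, h_{vt} = -2, giving D = -84 < 0, so the point is a saddle point.
h(-10/21, -25/42) = -25/84.

-25/84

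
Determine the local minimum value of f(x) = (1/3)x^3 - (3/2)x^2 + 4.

-1/2

f'(x) = x^2 - 3x = 0 at x = 0, 3.
f''(x) = 2x - 3. f''(0) = -3 < 0 ⇒ local maximum; f''(3) = 3 > 0 ⇒ local minimum.
So the local minimum value is f(3) = -1/2.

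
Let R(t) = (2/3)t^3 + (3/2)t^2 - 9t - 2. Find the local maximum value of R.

41/2

Critical points: R'(t) = 2t^2 + 3t - 9 vanishes at t = -3, 3/2.
Since R''(t) = 4t + 3, we get R''(-3) = -9 < 0 ⇒ local maximum; R''(3/2) = 9 > 0 ⇒ local minimum.
So the local maximum value is R(-3) = 41/2.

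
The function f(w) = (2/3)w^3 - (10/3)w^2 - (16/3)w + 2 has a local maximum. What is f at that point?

314/81

Critical points: f'(w) = 2w^2 - (20/3)w - 16/3 vanishes at w = -2/3, 4.
f''(w) = 4w - 20/3. f''(-2/3) = -28/3 < 0 ⇒ local maximum; f''(4) = 28/3 > 0 ⇒ local minimum.
So the local maximum value is f(-2/3) = 314/81.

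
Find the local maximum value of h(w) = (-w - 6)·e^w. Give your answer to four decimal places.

By the product rule, h'(w) = (-w - 7)·e^w. Since e^w > 0, the only critical point is w = -7.
h''(-7) has the same sign as -1 < 0, so this is a local maximum.
h(-7) = (1)·e^(-7) ≈ 0.0009.

0.0009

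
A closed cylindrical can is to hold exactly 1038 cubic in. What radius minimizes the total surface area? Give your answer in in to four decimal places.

With radius r and height h, πr²h = 1038 so h = 1038/(πr²), and S(r) = 2πr² + 2πrh = 2πr² + 2·1038/r.
S'(r) = 4πr − 2·1038/r² = 0 ⇒ r³ = 1038/(2π), so r ≈ 5.4871 and h = 2r ≈ 10.9741.
S''(r) = 4π + 4·1038/r³ > 0, so this is the minimum; S ≈ 567.5177.

5.4871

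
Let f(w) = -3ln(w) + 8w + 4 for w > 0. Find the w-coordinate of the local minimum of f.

f'(w) = -3/w + 8 = 0 gives w = 3/8.
f''(w) = 3/w², which is positive for w > 0, so this is a local minimum.
f(3/8) = -3·ln(3/8) + 3 + 4 ≈ 9.9425.

3/8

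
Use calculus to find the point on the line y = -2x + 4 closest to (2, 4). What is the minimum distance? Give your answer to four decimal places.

Minimize D(x)^2 = (x - 2)^2 + (-2x)^2.
d/dx[D^2] = 2(x - 2) + 2·(-2)·(-2x) = 0 ⇒ x = 2/5.
Then y = 16/5 and the distance is √(16/5) ≈ 1.7889.

1.7889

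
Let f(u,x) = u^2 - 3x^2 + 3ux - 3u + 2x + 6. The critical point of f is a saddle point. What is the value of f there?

121/21

∂f/∂u = 2u + 3x - 3 = 0 and ∂f/∂x = 3u - 6x + 2 = 0, so (u, x) = (4/7, 13/21).
The Hessian has f_{uu} = 2, f_{xx} = -6, f_{ux} = 3, giving D = -21 < 0, so the point is a saddle point.
f(4/7, 13/21) = 121/21.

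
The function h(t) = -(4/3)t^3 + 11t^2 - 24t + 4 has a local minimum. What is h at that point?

h'(t) = -4t^2 + 22t - 24 = 0 at t = 3/2, 4.
Second-derivative test with h''(t) = -8t + 22: h''(3/2) = 10 > 0 ⇒ local minimum; h''(4) = -10 < 0 ⇒ local maximum.
So the local minimum value is h(3/2) = -47/4.

-47/4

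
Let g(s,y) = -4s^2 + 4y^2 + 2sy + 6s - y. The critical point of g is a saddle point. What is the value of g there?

38/17

∂g/∂s = -8s + 2y + 6 = 0 and ∂g/∂y = 2s + 8y - 1 = 0, so (s, y) = (25/34, -1/17).
The Hessian has g_{ss} = -8, g_{yy} = 8, g_{sy} = 2, giving D = -68 < 0, so the point is a saddle point.
g(25/34, -1/17) = 38/17.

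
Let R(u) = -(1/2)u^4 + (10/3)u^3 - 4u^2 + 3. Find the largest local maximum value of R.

R'(u) = -2u^3 + 10u^2 - 8u = 0 at u = 0, 1, 4.
Since R''(u) = -6u^2 + 20u - 8, we get R''(0) = -8 < 0 ⇒ local maximum; R''(1) = 6 > 0 ⇒ local minimum; R''(4) = -24 < 0 ⇒ local maximum.
So the largest local maximum value is R(4) = 73/3.

73/3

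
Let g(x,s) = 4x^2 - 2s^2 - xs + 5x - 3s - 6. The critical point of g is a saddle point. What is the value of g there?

∂g/∂x = 8x - s + 5 = 0 and ∂g/∂s = -x - 4s - 3 = 0, so (x, s) = (-23/33, -19/33).
The Hessian has g_{xx} = 8, g_{ss} = -4, g_{xs} = -1, giving D = -33 < 0, so the point is a saddle point.
g(-23/33, -19/33) = -227/33.

-227/33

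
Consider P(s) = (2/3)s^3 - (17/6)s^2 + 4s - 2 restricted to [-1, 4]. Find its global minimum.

The derivative is 2s^2 - (17/3)s + 4, which vanishes at s = 4/3 and s = 3/2.
Compare values at every candidate in [-1, 4]: P(-1) = -19/2; P(4/3) = -10/81; P(3/2) = -1/8; P(4) = 34/3.
Hence the absolute minimum is -19/2 at s = -1.

-19/2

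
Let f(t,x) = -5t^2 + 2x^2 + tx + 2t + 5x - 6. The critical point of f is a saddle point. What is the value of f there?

∂f/∂t = -10t + x + 2 = 0 and ∂f/∂x = t + 4x + 5 = 0, so (t, x) = (3/41, -52/41).
The Hessian has f_{tt} = -10, f_{xx} = 4, f_{tx} = 1, giving D = -41 < 0, so the point is a saddle point.
f(3/41, -52/41) = -373/41.

-373/41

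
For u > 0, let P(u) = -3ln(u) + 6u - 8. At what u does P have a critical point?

1/2

P'(u) = -3/u + 6 = 0 gives u = 1/2.
P''(u) = 3/u², which is positive for u > 0, so this is a local minimum.
P(1/2) = -3·ln(1/2) + 3 - 8 ≈ -2.9206.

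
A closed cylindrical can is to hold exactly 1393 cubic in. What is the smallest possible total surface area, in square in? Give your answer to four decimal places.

690.4761

With radius r and height h, πr²h = 1393 so h = 1393/(πr²), and S(r) = 2πr² + 2πrh = 2πr² + 2·1393/r.
S'(r) = 4πr − 2·1393/r² = 0 ⇒ r³ = 1393/(2π), so r ≈ 6.0523 and h = 2r ≈ 12.1047.
S''(r) = 4π + 4·1393/r³ > 0, so this is the minimum; S ≈ 690.4761.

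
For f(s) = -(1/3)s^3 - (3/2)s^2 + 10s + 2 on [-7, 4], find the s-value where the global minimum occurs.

The derivative is -s^2 - 3s + 10, which vanishes at s = -5 and s = 2.
Evaluating at the critical points and endpoints: f(-7) = -163/6, f(-5) = -263/6, f(2) = 40/3, f(4) = -10/3.
The minimum over the interval is -263/6, attained at s = -5.

-5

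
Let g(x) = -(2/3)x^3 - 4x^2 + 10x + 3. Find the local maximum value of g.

25/3

Critical points: g'(x) = -2x^2 - 8x + 10 vanishes at x = -5, 1.
Since g''(x) = -4x - 8, we get g''(-5) = 12 > 0 ⇒ local minimum; g''(1) = -12 < 0 ⇒ local maximum.
The local maximum is g(1) = 25/3.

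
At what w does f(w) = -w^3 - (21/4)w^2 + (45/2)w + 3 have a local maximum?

f'(w) = -3w^2 - (21/2)w + 45/2. Setting f'(w) = 0 gives w ∈ {-5, 3/2}.
Second-derivative test with f''(w) = -6w - 21/2: f''(-5) = 39/2 > 0 ⇒ local minimum; f''(3/2) = -39/2 < 0 ⇒ local maximum.
Thus f has its local maximum at w = 3/2, with value 345/16.

3/2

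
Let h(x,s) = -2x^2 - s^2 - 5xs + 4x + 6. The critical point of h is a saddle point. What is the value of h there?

86/17

∂h/∂x = -4x - 5s + 4 = 0 and ∂h/∂s = -5x - 2s = 0, so (x, s) = (-8/17, 20/17).
The Hessian has h_{xx} = -4, h_{ss} = -2, h_{xs} = -5, giving D = -17 < 0, so the point is a saddle point.
h(-8/17, 20/17) = 86/17.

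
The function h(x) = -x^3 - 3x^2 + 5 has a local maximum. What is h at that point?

5

h'(x) = -3x^2 - 6x. Setting h'(x) = 0 gives x ∈ {-2, 0}.
Second-derivative test with h''(x) = -6x - 6: h''(-2) = 6 > 0 ⇒ local minimum; h''(0) = -6 < 0 ⇒ local maximum.
The local maximum is h(0) = 5.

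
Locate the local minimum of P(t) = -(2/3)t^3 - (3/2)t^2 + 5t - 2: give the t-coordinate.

Critical points: P'(t) = -2t^2 - 3t + 5 vanishes at t = -5/2, 1.
P''(t) = -4t - 3. P''(-5/2) = 7 > 0 ⇒ local minimum; P''(1) = -7 < 0 ⇒ local maximum.
The local minimum is P(-5/2) = -323/24.

-5/2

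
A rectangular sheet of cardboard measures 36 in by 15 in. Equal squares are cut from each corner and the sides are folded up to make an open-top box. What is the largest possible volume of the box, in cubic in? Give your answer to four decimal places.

814.9934

With cut size x, the volume is V(x) = x(36 − 2x)(15 − 2x) for 0 < x < 7.5.
V'(x) = 12x^2 − 204x + 540. Setting V'(x) = 0 gives x ≈ 3.2798 (the root in (0, 7.5)).
V''(x) = 24x − 204 is negative there, so this is the maximum; V ≈ 814.9934.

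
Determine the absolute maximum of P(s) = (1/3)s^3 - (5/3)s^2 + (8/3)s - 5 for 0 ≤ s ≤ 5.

25/3

Differentiating, P'(s) = s^2 - (10/3)s + 8/3; which vanishes at s = 4/3 and s = 2.
Compare values at every candidate in [0, 5]: P(0) = -5,  P(4/3) = -293/81,  P(2) = -11/3,  P(5) = 25/3.
The maximum over the interval is 25/3, attained at s = 5.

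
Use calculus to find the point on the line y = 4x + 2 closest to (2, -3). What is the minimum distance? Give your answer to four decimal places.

Minimize D(x)^2 = (x - 2)^2 + (4x + 5)^2.
d/dx[D^2] = 2(x - 2) + 2·4·(4x + 5) = 0 ⇒ x = -18/17.
Then y = -38/17 and the distance is √(169/17) ≈ 3.1530.

3.1530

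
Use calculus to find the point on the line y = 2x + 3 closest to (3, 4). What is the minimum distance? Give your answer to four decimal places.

Minimize D(x)^2 = (x - 3)^2 + (2x - 1)^2.
d/dx[D^2] = 2(x - 3) + 2·2·(2x - 1) = 0 ⇒ x = 1.
Then y = 5 and the distance is √(5) ≈ 2.2361.

2.2361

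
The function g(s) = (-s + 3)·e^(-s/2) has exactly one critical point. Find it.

5

By the product rule, g'(s) = ((1/2)s - 5/2)·e^(-s/2). Since e^(-s/2) > 0, the only critical point is s = 5.
g''(5) has the same sign as 1/2 > 0, so this is a local minimum.
g(5) = (-2)·e^(-5/2) ≈ -0.1642.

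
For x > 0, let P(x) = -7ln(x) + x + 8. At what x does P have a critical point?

P'(x) = -7/x + 1 = 0 gives x = 7.
P''(x) = 7/x², which is positive for x > 0, so this is a local minimum.
P(7) = -7·ln(7) + 7 + 8 ≈ 1.3786.

7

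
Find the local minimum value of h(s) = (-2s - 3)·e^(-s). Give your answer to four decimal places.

By the product rule, h'(s) = (2s + 1)·e^(-s). Since e^(-s) > 0, the only critical point is s = -1/2.
h''(-1/2) has the same sign as 2 > 0, so this is a local minimum.
h(-1/2) = (-2)·e^(1/2) ≈ -3.2974.

-3.2974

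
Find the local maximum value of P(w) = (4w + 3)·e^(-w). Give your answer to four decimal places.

3.1152

By the product rule, P'(w) = (-4w + 1)·e^(-w). Since e^(-w) > 0, the only critical point is w = 1/4.
P''(1/4) has the same sign as -4 < 0, so this is a local maximum.
P(1/4) = (4)·e^(-1/4) ≈ 3.1152.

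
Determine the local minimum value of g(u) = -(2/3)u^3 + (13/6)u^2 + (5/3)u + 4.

Critical points: g'(u) = -2u^2 + (13/3)u + 5/3 vanishes at u = -1/3, 5/2.
g''(u) = -4u + 13/3. g''(-1/3) = 17/3 > 0 ⇒ local minimum; g''(5/2) = -17/3 < 0 ⇒ local maximum.
Thus g has its local minimum at u = -1/3, with value 601/162.

601/162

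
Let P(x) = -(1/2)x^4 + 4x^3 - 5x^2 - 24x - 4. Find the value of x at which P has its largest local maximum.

Critical points: P'(x) = -2x^3 + 12x^2 - 10x - 24 vanishes at x = -1, 3, 4.
Second-derivative test with P''(x) = -6x^2 + 24x - 10: P''(-1) = -40 < 0 ⇒ local maximum; P''(3) = 8 > 0 ⇒ local minimum; P''(4) = -10 < 0 ⇒ local maximum.
So the largest local maximum value is P(-1) = 21/2.

-1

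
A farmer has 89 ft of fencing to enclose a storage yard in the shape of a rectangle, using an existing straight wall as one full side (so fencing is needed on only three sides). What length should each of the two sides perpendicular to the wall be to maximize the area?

89/4

Let the sides perpendicular to the wall have length x and the parallel side y, so 2x + y = 89 and the area is A = xy = x(89 − 2x).
A'(x) = 89 − 4x = 0 gives x = 89/4, and A''(x) = −4 < 0 confirms a maximum.
Then y = 89 − 2·89/4 = 89/2 and A = 7921/8.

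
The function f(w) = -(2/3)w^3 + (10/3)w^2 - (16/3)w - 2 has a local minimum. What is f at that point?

f'(w) = -2w^2 + (20/3)w - 16/3 = 0 at w = 4/3, 2.
f''(w) = -4w + 20/3. f''(4/3) = 4/3 > 0 ⇒ local minimum; f''(2) = -4/3 < 0 ⇒ local maximum.
The local minimum is f(4/3) = -386/81.

-386/81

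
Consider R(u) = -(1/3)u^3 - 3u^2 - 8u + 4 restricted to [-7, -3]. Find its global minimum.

R'(u) = -u^2 - 6u - 8, whose only zero in [-7, -3] is u = -4.
Candidates: R(-7) = 82/3; R(-4) = 28/3; R(-3) = 10.
The minimum over the interval is 28/3, attained at u = -4.

28/3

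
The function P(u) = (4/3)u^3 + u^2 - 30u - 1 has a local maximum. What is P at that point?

P'(u) = 4u^2 + 2u - 30. Setting P'(u) = 0 gives u ∈ {-3, 5/2}.
P''(u) = 8u + 2. P''(-3) = -22 < 0 ⇒ local maximum; P''(5/2) = 22 > 0 ⇒ local minimum.
Thus P has its local maximum at u = -3, with value 62.

62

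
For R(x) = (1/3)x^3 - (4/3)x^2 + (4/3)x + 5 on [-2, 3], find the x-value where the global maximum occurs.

3

The derivative is x^2 - (8/3)x + 4/3, which vanishes at x = 2/3 and x = 2.
Evaluating at the critical points and endpoints: R(-2) = -17/3, R(2/3) = 437/81, R(2) = 5, R(3) = 6.
Hence the absolute maximum is 6 at x = 3.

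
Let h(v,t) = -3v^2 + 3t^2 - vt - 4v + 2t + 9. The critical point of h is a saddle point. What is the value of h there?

361/37

∂h/∂v = -6v - t - 4 = 0 and ∂h/∂t = -v + 6t + 2 = 0, so (v, t) = (-22/37, -16/37).
The Hessian has h_{vv} = -6, h_{tt} = 6, h_{vt} = -1, giving D = -37 < 0, so the point is a saddle point.
h(-22/37, -16/37) = 361/37.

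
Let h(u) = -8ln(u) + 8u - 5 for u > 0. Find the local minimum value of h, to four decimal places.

h'(u) = -8/u + 8 = 0 gives u = 1.
h''(u) = 8/u², which is positive for u > 0, so this is a local minimum.
h(1) = -8·ln(1) + 8 - 5 ≈ 3.0000.

3.0000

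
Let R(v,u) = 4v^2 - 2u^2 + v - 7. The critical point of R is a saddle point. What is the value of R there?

∂R/∂v = 8v + 1 = 0 and ∂R/∂u = -4u = 0, so (v, u) = (-1/8, 0).
The Hessian has R_{vv} = 8, R_{uu} = -4, R_{vu} = 0, giving D = -32 < 0, so the point is a saddle point.
R(-1/8, 0) = -113/16.

-113/16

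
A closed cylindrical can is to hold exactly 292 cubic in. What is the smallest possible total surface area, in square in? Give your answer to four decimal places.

243.6519

With radius r and height h, πr²h = 292 so h = 292/(πr²), and S(r) = 2πr² + 2πrh = 2πr² + 2·292/r.
S'(r) = 4πr − 2·292/r² = 0 ⇒ r³ = 292/(2π), so r ≈ 3.5953 and h = 2r ≈ 7.1906.
S''(r) = 4π + 4·292/r³ > 0, so this is the minimum; S ≈ 243.6519.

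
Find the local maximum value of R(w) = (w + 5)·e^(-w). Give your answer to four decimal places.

Differentiating with the product rule gives R'(w) = (-w - 4)·e^(-w). Since e^(-w) > 0, the only critical point is w = -4.
R''(-4) has the same sign as -1 < 0, so this is a local maximum.
R(-4) = (1)·e^(4) ≈ 54.5982.

54.5982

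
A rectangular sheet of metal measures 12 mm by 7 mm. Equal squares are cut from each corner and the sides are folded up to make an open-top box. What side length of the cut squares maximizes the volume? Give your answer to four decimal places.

With cut size x, the volume is V(x) = x(12 − 2x)(7 − 2x) for 0 < x < 3.5.
V'(x) = 12x^2 − 76x + 84. Setting V'(x) = 0 gives x ≈ 1.4266 (the root in (0, 3.5)).
V''(x) = 24x − 76 is negative there, so this is the maximum; V ≈ 54.1109.

1.4266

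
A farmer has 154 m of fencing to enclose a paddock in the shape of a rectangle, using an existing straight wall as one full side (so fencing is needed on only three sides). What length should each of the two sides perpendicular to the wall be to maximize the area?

Let the sides perpendicular to the wall have length x and the parallel side y, so 2x + y = 154 and the area is A = xy = x(154 − 2x).
A'(x) = 154 − 4x = 0 gives x = 77/2, and A''(x) = −4 < 0 confirms a maximum.
Then y = 154 − 2·77/2 = 77 and A = 5929/2.

77/2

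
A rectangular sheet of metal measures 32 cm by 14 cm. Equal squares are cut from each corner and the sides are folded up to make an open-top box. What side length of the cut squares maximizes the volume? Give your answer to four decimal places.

With cut size x, the volume is V(x) = x(32 − 2x)(14 − 2x) for 0 < x < 7.
V'(x) = 12x^2 − 184x + 448. Setting V'(x) = 0 gives x ≈ 3.0359 (the root in (0, 7)).
V''(x) = 24x − 184 is negative there, so this is the maximum; V ≈ 624.0716.

3.0359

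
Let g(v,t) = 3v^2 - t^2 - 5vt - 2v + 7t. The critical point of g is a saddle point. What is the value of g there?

73/37

∂g/∂v = 6v - 5t - 2 = 0 and ∂g/∂t = -5v - 2t + 7 = 0, so (v, t) = (39/37, 32/37).
The Hessian has g_{vv} = 6, g_{tt} = -2, g_{vt} = -5, giving D = -37 < 0, so the point is a saddle point.
g(39/37, 32/37) = 73/37.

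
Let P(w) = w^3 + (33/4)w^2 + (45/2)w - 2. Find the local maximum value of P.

P'(w) = 3w^2 + (33/2)w + 45/2. Setting P'(w) = 0 gives w ∈ {-3, -5/2}.
Since P''(w) = 6w + 33/2, we get P''(-3) = -3/2 < 0 ⇒ local maximum; P''(-5/2) = 3/2 > 0 ⇒ local minimum.
The local maximum is P(-3) = -89/4.

-89/4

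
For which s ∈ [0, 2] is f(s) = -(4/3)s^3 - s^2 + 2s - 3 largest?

The derivative is -4s^2 - 2s + 2, whose only zero in [0, 2] is s = 1/2.
Compare values at every candidate in [0, 2]: f(0) = -3; f(1/2) = -29/12; f(2) = -41/3.
The maximum over the interval is -29/12, attained at s = 1/2.

1/2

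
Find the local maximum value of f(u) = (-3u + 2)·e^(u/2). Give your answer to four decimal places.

f'(u) = (-3)·e^(u/2) + (-3u + 2)·(1/2)·e^(u/2) = (-(3/2)u - 2)·e^(u/2). Since e^(u/2) > 0, the only critical point is u = -4/3.
f''(-4/3) has the same sign as -3/2 < 0, so this is a local maximum.
f(-4/3) = (6)·e^(-2/3) ≈ 3.0805.

3.0805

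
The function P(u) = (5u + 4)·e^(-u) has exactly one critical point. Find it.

1/5

Differentiating with the product rule gives P'(u) = (-5u + 1)·e^(-u). Since e^(-u) > 0, the only critical point is u = 1/5.
P''(1/5) has the same sign as -5 < 0, so this is a local maximum.
P(1/5) = (5)·e^(-1/5) ≈ 4.0937.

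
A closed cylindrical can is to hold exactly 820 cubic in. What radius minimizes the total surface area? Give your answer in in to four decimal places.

5.0724

With radius r and height h, πr²h = 820 so h = 820/(πr²), and S(r) = 2πr² + 2πrh = 2πr² + 2·820/r.
S'(r) = 4πr − 2·820/r² = 0 ⇒ r³ = 820/(2π), so r ≈ 5.0724 and h = 2r ≈ 10.1447.
S''(r) = 4π + 4·820/r³ > 0, so this is the minimum; S ≈ 484.9799.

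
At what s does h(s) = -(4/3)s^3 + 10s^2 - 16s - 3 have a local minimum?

h'(s) = -4s^2 + 20s - 16 = 0 at s = 1, 4.
h''(s) = -8s + 20. h''(1) = 12 > 0 ⇒ local minimum; h''(4) = -12 < 0 ⇒ local maximum.
Thus h has its local minimum at s = 1, with value -31/3.

1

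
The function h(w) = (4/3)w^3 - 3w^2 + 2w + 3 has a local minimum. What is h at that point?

Critical points: h'(w) = 4w^2 - 6w + 2 vanishes at w = 1/2, 1.
Since h''(w) = 8w - 6, we get h''(1/2) = -2 < 0 ⇒ local maximum; h''(1) = 2 > 0 ⇒ local minimum.
Thus h has its local minimum at w = 1, with value 10/3.

10/3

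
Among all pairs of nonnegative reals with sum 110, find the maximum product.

With x + y = 110, the product is P(x) = x(110 − x).
P'(x) = 110 − 2x = 0 gives x = 55; P'' = −2 < 0, so this is the maximum.
P = 55·55 = 3025.

3025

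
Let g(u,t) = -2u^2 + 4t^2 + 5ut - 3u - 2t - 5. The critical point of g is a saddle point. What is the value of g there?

∂g/∂u = -4u + 5t - 3 = 0 and ∂g/∂t = 5u + 8t - 2 = 0, so (u, t) = (-14/57, 23/57).
The Hessian has g_{uu} = -4, g_{tt} = 8, g_{ut} = 5, giving D = -57 < 0, so the point is a saddle point.
g(-14/57, 23/57) = -287/57.

-287/57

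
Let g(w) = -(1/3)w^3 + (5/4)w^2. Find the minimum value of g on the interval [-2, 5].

g'(w) = -w^2 + (5/2)w, which vanishes at w = 0 and w = 5/2.
Evaluating at the critical points and endpoints: g(-2) = 23/3, g(0) = 0, g(5/2) = 125/48, g(5) = -125/12.
So the minimum is g(5) = -125/12.

-125/12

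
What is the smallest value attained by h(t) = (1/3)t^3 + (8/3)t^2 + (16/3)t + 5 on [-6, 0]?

Differentiating, h'(t) = t^2 + (16/3)t + 16/3; which vanishes at t = -4 and t = -4/3.
Evaluating at the critical points and endpoints: h(-6) = -3, h(-4) = 5, h(-4/3) = 149/81, h(0) = 5.
So the minimum is h(-6) = -3.

-3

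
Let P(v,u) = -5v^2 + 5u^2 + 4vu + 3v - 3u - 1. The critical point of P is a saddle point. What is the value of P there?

-20/29

∂P/∂v = -10v + 4u + 3 = 0 and ∂P/∂u = 4v + 10u - 3 = 0, so (v, u) = (21/58, 9/58).
The Hessian has P_{vv} = -10, P_{uu} = 10, P_{vu} = 4, giving D = -116 < 0, so the point is a saddle point.
P(21/58, 9/58) = -20/29.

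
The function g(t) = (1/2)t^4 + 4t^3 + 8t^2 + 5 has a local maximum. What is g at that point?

13

g'(t) = 2t^3 + 12t^2 + 16t. Setting g'(t) = 0 gives t ∈ {-4, -2, 0}.
g''(t) = 6t^2 + 24t + 16. g''(-4) = 16 > 0 ⇒ local minimum; g''(-2) = -8 < 0 ⇒ local maximum; g''(0) = 16 > 0 ⇒ local minimum.
Thus g has its local maximum at t = -2, with value 13.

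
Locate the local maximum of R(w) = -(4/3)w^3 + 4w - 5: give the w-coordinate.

R'(w) = -4w^2 + 4 = 0 at w = -1, 1.
R''(w) = -8w. R''(-1) = 8 > 0 ⇒ local minimum; R''(1) = -8 < 0 ⇒ local maximum.
Thus R has its local maximum at w = 1, with value -7/3.

1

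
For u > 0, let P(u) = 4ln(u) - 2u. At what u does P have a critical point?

P'(u) = 4/u − 2 = 0 gives u = 2.
P''(u) = -4/u², which is negative for u > 0, so this is a local maximum.
P(2) = 4·ln(2) - 4 ≈ -1.2274.

2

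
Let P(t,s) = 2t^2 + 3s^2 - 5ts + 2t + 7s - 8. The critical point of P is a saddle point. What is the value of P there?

172

∂P/∂t = 4t - 5s + 2 = 0 and ∂P/∂s = -5t + 6s + 7 = 0, so (t, s) = (47, 38).
The Hessian has P_{tt} = 4, P_{ss} = 6, P_{ts} = -5, giving D = -1 < 0, so the point is a saddle point.
P(47, 38) = 172.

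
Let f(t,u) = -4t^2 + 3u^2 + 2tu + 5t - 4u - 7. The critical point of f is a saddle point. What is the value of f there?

-313/52

∂f/∂t = -8t + 2u + 5 = 0 and ∂f/∂u = 2t + 6u - 4 = 0, so (t, u) = (19/26, 11/26).
The Hessian has f_{tt} = -8, f_{uu} = 6, f_{tu} = 2, giving D = -52 < 0, so the point is a saddle point.
f(19/26, 11/26) = -313/52.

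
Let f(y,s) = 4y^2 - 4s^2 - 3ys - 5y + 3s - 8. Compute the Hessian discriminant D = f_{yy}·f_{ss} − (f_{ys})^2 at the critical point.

∂f/∂y = 8y - 3s - 5 = 0 and ∂f/∂s = -3y - 8s + 3 = 0, so (y, s) = (49/73, 9/73).
The Hessian has f_{yy} = 8, f_{ss} = -8, f_{ys} = -3, giving D = -73 < 0, so the point is a saddle point.
D = (8)·(-8) − (-3)^2 = -73.

-73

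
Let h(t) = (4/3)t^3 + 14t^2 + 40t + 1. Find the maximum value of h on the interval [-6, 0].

Differentiating, h'(t) = 4t^2 + 28t + 40; which vanishes at t = -5 and t = -2.
Compare values at every candidate in [-6, 0]: h(-6) = -23, h(-5) = -47/3, h(-2) = -101/3, h(0) = 1.
The maximum over the interval is 1, attained at t = 0.

1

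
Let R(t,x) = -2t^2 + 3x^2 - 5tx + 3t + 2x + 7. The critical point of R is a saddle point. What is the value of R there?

∂R/∂t = -4t - 5x + 3 = 0 and ∂R/∂x = -5t + 6x + 2 = 0, so (t, x) = (4/7, 1/7).
The Hessian has R_{tt} = -4, R_{xx} = 6, R_{tx} = -5, giving D = -49 < 0, so the point is a saddle point.
R(4/7, 1/7) = 8.

8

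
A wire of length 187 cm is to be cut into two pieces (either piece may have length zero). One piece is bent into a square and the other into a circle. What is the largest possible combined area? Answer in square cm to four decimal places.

2782.7446

Let x be the length used for the square. Square side x/4; circle radius (187−x)/(2π).
A(x) = (x/4)² + π·((187−x)/(2π))² = x²/16 + (187−x)²/(4π) for 0 ≤ x ≤ 187. A'(x) = x/8 − (187−x)/(2π) = 0 gives x = 4·187/(π+4) ≈ 104.7385.
A'' > 0, so the interior critical point is a minimum; the maximum is at an endpoint. A(0) = 2782.7446 and A(187) = 2185.5625, so the largest area is 2782.7446.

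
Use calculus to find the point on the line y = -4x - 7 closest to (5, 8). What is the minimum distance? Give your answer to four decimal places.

Minimize D(x)^2 = (x - 5)^2 + (-4x - 15)^2.
d/dx[D^2] = 2(x - 5) + 2·(-4)·(-4x - 15) = 0 ⇒ x = -55/17.
Then y = 101/17 and the distance is √(1225/17) ≈ 8.4887.

8.4887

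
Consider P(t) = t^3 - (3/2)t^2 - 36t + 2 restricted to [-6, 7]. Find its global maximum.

139/2

P'(t) = 3t^2 - 3t - 36, which vanishes at t = -3 and t = 4.
Compare values at every candidate in [-6, 7]: P(-6) = -52,  P(-3) = 139/2,  P(4) = -102,  P(7) = 39/2.
Hence the absolute maximum is 139/2 at t = -3.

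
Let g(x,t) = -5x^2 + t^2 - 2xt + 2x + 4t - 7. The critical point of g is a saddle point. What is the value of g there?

∂g/∂x = -10x - 2t + 2 = 0 and ∂g/∂t = -2x + 2t + 4 = 0, so (x, t) = (1/2, -3/2).
The Hessian has g_{xx} = -10, g_{tt} = 2, g_{xt} = -2, giving D = -24 < 0, so the point is a saddle point.
g(1/2, -3/2) = -19/2.

-19/2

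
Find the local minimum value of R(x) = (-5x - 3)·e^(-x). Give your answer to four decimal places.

By the product rule, R'(x) = (5x - 2)·e^(-x). Since e^(-x) > 0, the only critical point is x = 2/5.
R''(2/5) has the same sign as 5 > 0, so this is a local minimum.
R(2/5) = (-5)·e^(-2/5) ≈ -3.3516.

-3.3516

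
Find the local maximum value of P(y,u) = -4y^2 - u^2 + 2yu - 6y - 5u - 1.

∂P/∂y = -8y + 2u - 6 = 0 and ∂P/∂u = 2y - 2u - 5 = 0, so (y, u) = (-11/6, -13/3).
The Hessian has P_{yy} = -8, P_{uu} = -2, P_{yu} = 2, giving D = 12 > 0 with P_{yy} < 0, so the point is a local maximum.
P(-11/6, -13/3) = 46/3.

46/3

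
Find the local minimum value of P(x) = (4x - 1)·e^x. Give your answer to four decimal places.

P'(x) = 4·e^x + (4x - 1)·1·e^x = (4x + 3)·e^x. Since e^x > 0, the only critical point is x = -3/4.
P''(-3/4) has the same sign as 4 > 0, so this is a local minimum.
P(-3/4) = (-4)·e^(-3/4) ≈ -1.8895.

-1.8895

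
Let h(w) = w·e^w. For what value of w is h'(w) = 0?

By the product rule, h'(w) = (w + 1)·e^w. Since e^w > 0, the only critical point is w = -1.
h''(-1) has the same sign as 1 > 0, so this is a local minimum.
h(-1) = (-1)·e^(-1) ≈ -0.3679.

-1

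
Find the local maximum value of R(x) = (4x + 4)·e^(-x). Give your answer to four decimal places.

R'(x) = 4·e^(-x) + (4x + 4)·(-1)·e^(-x) = (-4x)·e^(-x). Since e^(-x) > 0, the only critical point is x = 0.
R''(0) has the same sign as -4 < 0, so this is a local maximum.
R(0) = (4)·e^(0) ≈ 4.0000.

4.0000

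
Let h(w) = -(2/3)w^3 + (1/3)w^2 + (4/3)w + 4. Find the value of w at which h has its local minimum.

h'(w) = -2w^2 + (2/3)w + 4/3 = 0 at w = -2/3, 1.
Second-derivative test with h''(w) = -4w + 2/3: h''(-2/3) = 10/3 > 0 ⇒ local minimum; h''(1) = -10/3 < 0 ⇒ local maximum.
So the local minimum value is h(-2/3) = 280/81.

-2/3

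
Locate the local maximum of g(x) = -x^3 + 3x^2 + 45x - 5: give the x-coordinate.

5

g'(x) = -3x^2 + 6x + 45 = 0 at x = -3, 5.
Since g''(x) = -6x + 6, we get g''(-3) = 24 > 0 ⇒ local minimum; g''(5) = -24 < 0 ⇒ local maximum.
Thus g has its local maximum at x = 5, with value 170.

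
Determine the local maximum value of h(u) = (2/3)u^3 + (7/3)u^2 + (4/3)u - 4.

-8/3

Critical points: h'(u) = 2u^2 + (14/3)u + 4/3 vanishes at u = -2, -1/3.
h''(u) = 4u + 14/3. h''(-2) = -10/3 < 0 ⇒ local maximum; h''(-1/3) = 10/3 > 0 ⇒ local minimum.
The local maximum is h(-2) = -8/3.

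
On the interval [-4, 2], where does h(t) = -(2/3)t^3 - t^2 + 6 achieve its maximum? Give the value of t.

The derivative is -2t^2 - 2t, which vanishes at t = -1 and t = 0.
Evaluating at the critical points and endpoints: h(-4) = 98/3; h(-1) = 17/3; h(0) = 6; h(2) = -10/3.
So the maximum is h(-4) = 98/3.

-4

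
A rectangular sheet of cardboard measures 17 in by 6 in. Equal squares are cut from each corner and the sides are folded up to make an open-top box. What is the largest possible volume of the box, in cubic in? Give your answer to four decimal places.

With cut size x, the volume is V(x) = x(17 − 2x)(6 − 2x) for 0 < x < 3.
V'(x) = 12x^2 − 92x + 102. Setting V'(x) = 0 gives x ≈ 1.3445 (the root in (0, 3)).
V''(x) = 24x − 92 is negative there, so this is the maximum; V ≈ 63.7074.

63.7074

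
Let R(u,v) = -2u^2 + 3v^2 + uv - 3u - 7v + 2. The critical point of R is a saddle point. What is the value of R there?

∂R/∂u = -4u + v - 3 = 0 and ∂R/∂v = u + 6v - 7 = 0, so (u, v) = (-11/25, 31/25).
The Hessian has R_{uu} = -4, R_{vv} = 6, R_{uv} = 1, giving D = -25 < 0, so the point is a saddle point.
R(-11/25, 31/25) = -42/25.

-42/25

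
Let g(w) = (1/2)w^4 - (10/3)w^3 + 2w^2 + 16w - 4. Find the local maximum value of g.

52/3

g'(w) = 2w^3 - 10w^2 + 4w + 16 = 0 at w = -1, 2, 4.
g''(w) = 6w^2 - 20w + 4. g''(-1) = 30 > 0 ⇒ local minimum; g''(2) = -12 < 0 ⇒ local maximum; g''(4) = 20 > 0 ⇒ local minimum.
So the local maximum value is g(2) = 52/3.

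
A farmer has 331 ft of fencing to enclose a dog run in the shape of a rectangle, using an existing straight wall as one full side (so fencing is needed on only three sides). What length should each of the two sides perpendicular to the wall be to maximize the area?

Let the sides perpendicular to the wall have length x and the parallel side y, so 2x + y = 331 and the area is A = xy = x(331 − 2x).
A'(x) = 331 − 4x = 0 gives x = 331/4, and A''(x) = −4 < 0 confirms a maximum.
Then y = 331 − 2·331/4 = 331/2 and A = 109561/8.

331/4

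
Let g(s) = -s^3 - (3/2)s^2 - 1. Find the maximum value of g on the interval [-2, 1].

1

g'(s) = -3s^2 - 3s, which vanishes at s = -1 and s = 0.
Compare values at every candidate in [-2, 1]: g(-2) = 1; g(-1) = -3/2; g(0) = -1; g(1) = -7/2.
Hence the absolute maximum is 1 at s = -2.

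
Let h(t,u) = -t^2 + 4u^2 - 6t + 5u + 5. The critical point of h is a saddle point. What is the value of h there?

199/16

∂h/∂t = -2t - 6 = 0 and ∂h/∂u = 8u + 5 = 0, so (t, u) = (-3, -5/8).
The Hessian has h_{tt} = -2, h_{uu} = 8, h_{tu} = 0, giving D = -16 < 0, so the point is a saddle point.
h(-3, -5/8) = 199/16.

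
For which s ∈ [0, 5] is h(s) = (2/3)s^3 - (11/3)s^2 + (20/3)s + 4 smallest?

Differentiating, h'(s) = 2s^2 - (22/3)s + 20/3; which vanishes at s = 5/3 and s = 2.
Compare values at every candidate in [0, 5]: h(0) = 4,  h(5/3) = 649/81,  h(2) = 8,  h(5) = 29.
So the minimum is h(0) = 4.

0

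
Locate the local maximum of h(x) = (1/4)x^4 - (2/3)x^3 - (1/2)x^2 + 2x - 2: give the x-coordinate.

1

h'(x) = x^3 - 2x^2 - x + 2 = 0 at x = -1, 1, 2.
Second-derivative test with h''(x) = 3x^2 - 4x - 1: h''(-1) = 6 > 0 ⇒ local minimum; h''(1) = -2 < 0 ⇒ local maximum; h''(2) = 3 > 0 ⇒ local minimum.
So the local maximum value is h(1) = -11/12.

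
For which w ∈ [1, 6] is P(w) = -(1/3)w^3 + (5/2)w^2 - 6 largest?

5

P'(w) = -w^2 + 5w, whose only zero in [1, 6] is w = 5.
Candidates: P(1) = -23/6,  P(5) = 89/6,  P(6) = 12.
Hence the absolute maximum is 89/6 at w = 5.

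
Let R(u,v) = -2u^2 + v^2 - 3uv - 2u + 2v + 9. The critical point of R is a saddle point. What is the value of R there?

137/17

∂R/∂u = -4u - 3v - 2 = 0 and ∂R/∂v = -3u + 2v + 2 = 0, so (u, v) = (2/17, -14/17).
The Hessian has R_{uu} = -4, R_{vv} = 2, R_{uv} = -3, giving D = -17 < 0, so the point is a saddle point.
R(2/17, -14/17) = 137/17.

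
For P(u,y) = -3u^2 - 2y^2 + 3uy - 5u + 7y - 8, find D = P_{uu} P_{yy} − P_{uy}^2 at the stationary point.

15

∂P/∂u = -6u + 3y - 5 = 0 and ∂P/∂y = 3u - 4y + 7 = 0, so (u, y) = (1/15, 9/5).
The Hessian has P_{uu} = -6, P_{yy} = -4, P_{uy} = 3, giving D = 15 > 0 with P_{uu} < 0, so the point is a local maximum.
D = (-6)·(-4) − (3)^2 = 15.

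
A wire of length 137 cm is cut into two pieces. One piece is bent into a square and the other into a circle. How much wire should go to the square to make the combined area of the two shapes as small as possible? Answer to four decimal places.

76.7336

Let x be the length used for the square. Square side x/4; circle radius (137−x)/(2π).
A(x) = (x/4)² + π·((137−x)/(2π))² = x²/16 + (137−x)²/(4π) for 0 ≤ x ≤ 137. A'(x) = x/8 − (137−x)/(2π) = 0 gives x = 4·137/(π+4) ≈ 76.7336.
A'' = 1/8 + 1/(2π) > 0, so this gives the minimum combined area; x ≈ 76.7336 cm to the square.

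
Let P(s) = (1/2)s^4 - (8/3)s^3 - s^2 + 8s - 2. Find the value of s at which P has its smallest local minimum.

Critical points: P'(s) = 2s^3 - 8s^2 - 2s + 8 vanishes at s = -1, 1, 4.
P''(s) = 6s^2 - 16s - 2. P''(-1) = 20 > 0 ⇒ local minimum; P''(1) = -12 < 0 ⇒ local maximum; P''(4) = 30 > 0 ⇒ local minimum.
Thus P has its smallest local minimum at s = 4, with value -86/3.

4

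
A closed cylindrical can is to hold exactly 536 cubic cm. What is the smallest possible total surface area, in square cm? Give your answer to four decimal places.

With radius r and height h, πr²h = 536 so h = 536/(πr²), and S(r) = 2πr² + 2πrh = 2πr² + 2·536/r.
S'(r) = 4πr − 2·536/r² = 0 ⇒ r³ = 536/(2π), so r ≈ 4.4021 and h = 2r ≈ 8.8042.
S''(r) = 4π + 4·536/r³ > 0, so this is the minimum; S ≈ 365.2787.

365.2787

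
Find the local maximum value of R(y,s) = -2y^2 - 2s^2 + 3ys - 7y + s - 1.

∂R/∂y = -4y + 3s - 7 = 0 and ∂R/∂s = 3y - 4s + 1 = 0, so (y, s) = (-25/7, -17/7).
The Hessian has R_{yy} = -4, R_{ss} = -4, R_{ys} = 3, giving D = 7 > 0 with R_{yy} < 0, so the point is a local maximum.
R(-25/7, -17/7) = 72/7.

72/7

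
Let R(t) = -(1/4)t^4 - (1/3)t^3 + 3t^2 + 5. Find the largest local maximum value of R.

Critical points: R'(t) = -t^3 - t^2 + 6t vanishes at t = -3, 0, 2.
Since R''(t) = -3t^2 - 2t + 6, we get R''(-3) = -15 < 0 ⇒ local maximum; R''(0) = 6 > 0 ⇒ local minimum; R''(2) = -10 < 0 ⇒ local maximum.
Thus R has its largest local maximum at t = -3, with value 83/4.

83/4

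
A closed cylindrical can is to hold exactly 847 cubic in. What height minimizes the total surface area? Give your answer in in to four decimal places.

With radius r and height h, πr²h = 847 so h = 847/(πr²), and S(r) = 2πr² + 2πrh = 2πr² + 2·847/r.
S'(r) = 4πr − 2·847/r² = 0 ⇒ r³ = 847/(2π), so r ≈ 5.1274 and h = 2r ≈ 10.2549.
S''(r) = 4π + 4·847/r³ > 0, so this is the minimum; S ≈ 495.5683.

10.2549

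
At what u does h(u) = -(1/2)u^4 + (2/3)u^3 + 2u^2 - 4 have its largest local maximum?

h'(u) = -2u^3 + 2u^2 + 4u = 0 at u = -1, 0, 2.
h''(u) = -6u^2 + 4u + 4. h''(-1) = -6 < 0 ⇒ local maximum; h''(0) = 4 > 0 ⇒ local minimum; h''(2) = -12 < 0 ⇒ local maximum.
So the largest local maximum value is h(2) = 4/3.

2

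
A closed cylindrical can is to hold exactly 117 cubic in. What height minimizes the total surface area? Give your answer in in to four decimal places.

With radius r and height h, πr²h = 117 so h = 117/(πr²), and S(r) = 2πr² + 2πrh = 2πr² + 2·117/r.
S'(r) = 4πr − 2·117/r² = 0 ⇒ r³ = 117/(2π), so r ≈ 2.6505 and h = 2r ≈ 5.3011.
S''(r) = 4π + 4·117/r³ > 0, so this is the minimum; S ≈ 132.4255.

5.3011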